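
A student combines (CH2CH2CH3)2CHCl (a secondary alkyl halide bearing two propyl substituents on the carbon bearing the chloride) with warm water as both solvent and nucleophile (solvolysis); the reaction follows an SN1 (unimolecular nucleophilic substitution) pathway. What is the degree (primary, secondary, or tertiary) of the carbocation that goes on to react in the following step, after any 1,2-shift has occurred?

Step 1: Unassisted departure of Cl⁻ (taking the C–Cl bonding pair) generates a secondary carbocation.
No single 1,2-shift to an adjacent carbon would give a more-substituted cation, so no rearrangement occurs.

secondary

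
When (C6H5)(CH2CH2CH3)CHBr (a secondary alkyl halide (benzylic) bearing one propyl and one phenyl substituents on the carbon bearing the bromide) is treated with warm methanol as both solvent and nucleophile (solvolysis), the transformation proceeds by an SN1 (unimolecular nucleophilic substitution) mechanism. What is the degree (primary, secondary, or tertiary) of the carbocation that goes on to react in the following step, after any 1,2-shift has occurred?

secondary

Step 1: Ionisation: the C–Br σ-bond cleaves heterolytically; both bonding electrons depart with Br⁻, leaving a secondary carbocation at the α-carbon.
No single 1,2-shift to an adjacent carbon would give a more-substituted cation, so no rearrangement occurs.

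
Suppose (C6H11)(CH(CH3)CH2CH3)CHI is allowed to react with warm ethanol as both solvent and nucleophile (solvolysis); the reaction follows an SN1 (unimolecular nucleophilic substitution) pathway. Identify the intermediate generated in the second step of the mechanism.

Step 1: Rate-determining heterolysis of the C–I bond gives I⁻ and a secondary carbocation.
Step 2: Carbocation rearrangement: a 1,2-hydride shift from the adjacent sec-butyl carbon converts the initially-formed secondary cation into the more stable tertiary cation.
After step 2 the species present is a tertiary carbocation.

tertiary carbocation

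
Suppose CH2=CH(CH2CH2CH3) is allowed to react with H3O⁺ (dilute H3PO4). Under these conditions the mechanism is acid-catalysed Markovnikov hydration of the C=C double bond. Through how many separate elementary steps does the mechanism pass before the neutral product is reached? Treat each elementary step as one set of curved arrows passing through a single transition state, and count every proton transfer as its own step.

3

Step 1: Protonation of the alkene by H3O⁺: the π bond acts as the nucleophile and picks up H⁺, giving the more stable (Markovnikov) secondary carbocation. H2O is released.
(No 1,2-shift: no single shift to an adjacent carbon would give a more stable cation.)
Step 2: Nucleophilic capture of the cation by H2O produces the protonated alcohol (an oxonium ion).
Step 3: Proton transfer from the O–H of the oxonium ion to H2O completes the catalytic cycle and yields the alcohol.
Total: 3 elementary steps.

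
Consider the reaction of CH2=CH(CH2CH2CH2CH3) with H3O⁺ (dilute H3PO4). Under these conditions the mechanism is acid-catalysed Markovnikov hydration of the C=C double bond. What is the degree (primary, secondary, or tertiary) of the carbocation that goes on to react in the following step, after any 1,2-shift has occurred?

Step 1: The π electrons of the C=C bond attack a proton of H3O⁺; Markovnikov addition places the new C–H on the less-substituted alkene carbon, so the positive charge ends up on the more-substituted carbon — a secondary carbocation. H2O is released.
No single 1,2-shift to an adjacent carbon would give a more-substituted cation, so no rearrangement occurs.

secondary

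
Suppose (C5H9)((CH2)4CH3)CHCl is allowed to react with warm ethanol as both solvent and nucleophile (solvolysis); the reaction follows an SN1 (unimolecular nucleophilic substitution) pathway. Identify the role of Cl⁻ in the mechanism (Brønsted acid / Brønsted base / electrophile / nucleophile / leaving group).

Step 1: The C–Cl bond breaks with both electrons going to the chloride; Cl⁻ leaves and a secondary carbocation remains.
Cl⁻ departs with both electrons of the breaking σ-bond — that is the definition of a leaving group.

leaving group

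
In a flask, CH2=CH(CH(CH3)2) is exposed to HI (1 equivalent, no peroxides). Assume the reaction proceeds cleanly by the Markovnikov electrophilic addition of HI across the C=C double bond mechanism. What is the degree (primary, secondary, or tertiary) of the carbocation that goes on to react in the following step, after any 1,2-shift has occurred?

tertiary

Step 1: Electrophilic addition begins with the π(C=C) electrons forming a bond to the proton of HI. Following Markovnikov's rule, the resulting cation is secondary. The H–I bond breaks heterolytically, releasing I⁻.
Step 2: A hydride (H with its bonding pair) migrates from the adjacent isopropyl carbon to the cationic centre — a 1,2-hydride shift — upgrading the secondary cation to a tertiary one.
The cation rearranges from secondary to tertiary via a 1,2-hydride shift from the adjacent isopropyl carbon; the tertiary cation is what reacts next.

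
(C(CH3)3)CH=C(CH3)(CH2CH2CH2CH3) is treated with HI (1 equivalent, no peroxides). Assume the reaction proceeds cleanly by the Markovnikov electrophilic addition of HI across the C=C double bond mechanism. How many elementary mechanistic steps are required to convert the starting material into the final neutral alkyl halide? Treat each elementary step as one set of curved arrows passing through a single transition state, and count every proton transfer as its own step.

Step 1: Protonation of the alkene by HI: the π bond acts as the nucleophile and picks up H⁺, giving the more stable (Markovnikov) tertiary carbocation. The H–I bond breaks heterolytically, releasing I⁻.
(No 1,2-shift: no single shift to an adjacent carbon would give a more stable cation.)
Step 2: I⁻ captures the cation: a lone pair on I⁻ fills the empty p orbital, producing the alkyl halide product.
Total: 2 elementary steps.

2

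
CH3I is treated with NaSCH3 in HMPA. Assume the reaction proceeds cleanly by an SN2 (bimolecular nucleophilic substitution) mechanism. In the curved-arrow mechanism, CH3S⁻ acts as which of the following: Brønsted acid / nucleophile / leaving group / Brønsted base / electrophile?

Step 1: CH3S⁻ attacks the back face of the α-carbon while I⁻ departs with the C–I bonding pair — a single concerted displacement through a pentacoordinate transition state.
CH3S⁻ donates an electron pair to form a new σ-bond to carbon — it is the nucleophile.

nucleophile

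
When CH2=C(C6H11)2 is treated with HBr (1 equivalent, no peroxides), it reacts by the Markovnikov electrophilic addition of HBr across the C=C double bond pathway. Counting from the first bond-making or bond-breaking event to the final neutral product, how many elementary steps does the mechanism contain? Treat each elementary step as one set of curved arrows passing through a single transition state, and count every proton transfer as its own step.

Step 1: Protonation of the alkene by HBr: the π bond acts as the nucleophile and picks up H⁺, giving the more stable (Markovnikov) tertiary carbocation. The H–Br bond breaks heterolytically, releasing Br⁻.
(No 1,2-shift: no single shift to an adjacent carbon would give a more stable cation.)
Step 2: The Br⁻ anion donates a lone pair to the carbocation, forming the new C–Br σ-bond and giving the neutral alkyl halide.
Total: 2 elementary steps.

2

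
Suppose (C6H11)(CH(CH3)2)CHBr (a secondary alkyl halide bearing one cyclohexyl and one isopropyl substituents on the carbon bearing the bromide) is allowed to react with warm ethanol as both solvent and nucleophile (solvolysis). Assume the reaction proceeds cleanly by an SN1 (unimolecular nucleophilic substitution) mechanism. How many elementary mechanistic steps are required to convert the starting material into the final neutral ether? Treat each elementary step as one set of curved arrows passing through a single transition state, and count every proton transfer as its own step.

4

Step 1: The C–Br bond breaks with both electrons going to the bromide; Br⁻ leaves and a secondary carbocation remains.
Step 2: Carbocation rearrangement: a 1,2-hydride shift from the adjacent cyclohexyl carbon converts the initially-formed secondary cation into the more stable tertiary cation.
Step 3: Nucleophilic capture: the oxygen of CH3CH2OH bonds to the cationic carbon, producing an oxonium-ion intermediate.
Step 4: Deprotonation of the oxonium oxygen by solvent ethanol yields the neutral ether.
Total: 4 elementary steps.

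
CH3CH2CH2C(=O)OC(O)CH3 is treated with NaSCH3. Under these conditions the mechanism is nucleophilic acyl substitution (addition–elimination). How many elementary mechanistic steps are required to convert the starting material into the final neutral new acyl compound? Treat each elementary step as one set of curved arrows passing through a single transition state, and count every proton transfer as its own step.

Step 1: CH3S⁻ adds to the carbonyl carbon; the C=O π electrons shift onto oxygen and a tetrahedral alkoxide intermediate forms.
Step 2: An oxygen lone pair re-forms the C=O π bond as the C–O σ-bond breaks; CH3CO2⁻ is expelled.
Total: 2 elementary steps.

2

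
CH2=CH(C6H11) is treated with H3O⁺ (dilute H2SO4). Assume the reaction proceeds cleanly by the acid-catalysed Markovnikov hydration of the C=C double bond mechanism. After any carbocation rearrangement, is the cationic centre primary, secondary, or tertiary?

tertiary

Step 1: Protonation of the alkene by H3O⁺: the π bond acts as the nucleophile and picks up H⁺, giving the more stable (Markovnikov) secondary carbocation. H2O is released.
Step 2: A hydride (H with its bonding pair) migrates from the adjacent cyclohexyl carbon to the cationic centre — a 1,2-hydride shift — upgrading the secondary cation to a tertiary one.
The cation rearranges from secondary to tertiary via a 1,2-hydride shift from the adjacent cyclohexyl carbon; the tertiary cation is what reacts next.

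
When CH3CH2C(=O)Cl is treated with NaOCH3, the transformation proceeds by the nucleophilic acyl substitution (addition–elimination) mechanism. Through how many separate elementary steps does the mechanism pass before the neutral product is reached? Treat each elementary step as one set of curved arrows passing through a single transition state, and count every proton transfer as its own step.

Step 1: Nucleophilic addition of CH3O⁻ to the acyl carbon breaks the π(C=O) bond and yields a tetrahedral, anionic intermediate.
Step 2: Elimination step: re-formation of the carbonyl π bond drives out Cl⁻, giving the new acyl compound.
Total: 2 elementary steps.

2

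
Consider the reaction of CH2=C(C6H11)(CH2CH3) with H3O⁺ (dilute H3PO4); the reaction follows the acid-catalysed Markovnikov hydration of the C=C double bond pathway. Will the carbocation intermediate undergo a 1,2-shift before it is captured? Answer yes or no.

The first-formed carbocation is tertiary.
No single 1,2-shift to an adjacent carbon would produce a more-substituted cation than the one already present, so no rearrangement occurs.

no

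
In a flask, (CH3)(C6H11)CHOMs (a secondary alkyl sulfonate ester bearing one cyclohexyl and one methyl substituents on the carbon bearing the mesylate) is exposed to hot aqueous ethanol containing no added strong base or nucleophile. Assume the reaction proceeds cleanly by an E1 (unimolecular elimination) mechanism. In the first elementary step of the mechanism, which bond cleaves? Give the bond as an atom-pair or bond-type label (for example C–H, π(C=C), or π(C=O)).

Step 1: Rate-determining heterolysis of the C–O bond gives MsO⁻ and a secondary carbocation.
The bond broken in this step is the C–O bond.

C–O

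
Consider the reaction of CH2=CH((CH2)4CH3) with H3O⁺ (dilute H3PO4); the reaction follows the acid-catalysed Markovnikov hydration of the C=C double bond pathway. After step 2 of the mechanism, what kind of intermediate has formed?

oxonium ion

Step 1: The π electrons of the C=C bond attack a proton of H3O⁺; Markovnikov addition places the new C–H on the less-substituted alkene carbon, so the positive charge ends up on the more-substituted carbon — a secondary carbocation. H2O is released.
Step 2: A lone pair on the oxygen of H2O attacks the carbocation, forming a C–O bond and an oxonium ion (a protonated alcohol).
After step 2 the species present is an oxonium ion.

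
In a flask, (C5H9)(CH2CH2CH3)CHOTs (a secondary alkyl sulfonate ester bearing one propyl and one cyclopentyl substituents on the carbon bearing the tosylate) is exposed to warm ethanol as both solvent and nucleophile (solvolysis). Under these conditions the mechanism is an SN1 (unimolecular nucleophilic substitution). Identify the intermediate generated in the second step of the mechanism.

tertiary carbocation

Step 1: The C–O bond breaks with both electrons going to the tosylate; TsO⁻ leaves and a secondary carbocation remains.
Step 2: Carbocation rearrangement: a 1,2-hydride shift from the adjacent cyclopentyl carbon converts the initially-formed secondary cation into the more stable tertiary cation.
After step 2 the species present is a tertiary carbocation.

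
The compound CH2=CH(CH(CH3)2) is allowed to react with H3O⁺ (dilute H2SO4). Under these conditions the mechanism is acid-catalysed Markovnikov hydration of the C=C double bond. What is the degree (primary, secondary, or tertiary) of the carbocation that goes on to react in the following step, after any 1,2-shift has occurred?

Step 1: Protonation of the alkene by H3O⁺: the π bond acts as the nucleophile and picks up H⁺, giving the more stable (Markovnikov) secondary carbocation. H2O is released.
Step 2: Carbocation rearrangement: a 1,2-hydride shift from the adjacent isopropyl carbon converts the initially-formed secondary cation into the more stable tertiary cation.
The cation rearranges from secondary to tertiary via a 1,2-hydride shift from the adjacent isopropyl carbon; the tertiary cation is what reacts next.

tertiary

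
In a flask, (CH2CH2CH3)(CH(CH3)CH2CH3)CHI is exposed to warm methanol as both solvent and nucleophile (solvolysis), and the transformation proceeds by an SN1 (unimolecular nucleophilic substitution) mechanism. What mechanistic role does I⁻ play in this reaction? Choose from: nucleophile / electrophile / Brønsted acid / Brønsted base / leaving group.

leaving group

Step 1: Unassisted departure of I⁻ (taking the C–I bonding pair) generates a secondary carbocation.
I⁻ departs with both electrons of the breaking σ-bond — that is the definition of a leaving group.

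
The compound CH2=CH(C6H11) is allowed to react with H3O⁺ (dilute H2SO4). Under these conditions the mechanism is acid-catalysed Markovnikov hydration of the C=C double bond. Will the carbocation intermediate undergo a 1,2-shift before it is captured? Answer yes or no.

yes

The first-formed carbocation is secondary.
The adjacent cyclohexyl carbon already bears 2 other carbon substituents and has a hydrogen to migrate; after a 1,2-hydride shift from that carbon the positive charge sits on a tertiary centre.
Tertiary is more stable than secondary, so the shift occurs.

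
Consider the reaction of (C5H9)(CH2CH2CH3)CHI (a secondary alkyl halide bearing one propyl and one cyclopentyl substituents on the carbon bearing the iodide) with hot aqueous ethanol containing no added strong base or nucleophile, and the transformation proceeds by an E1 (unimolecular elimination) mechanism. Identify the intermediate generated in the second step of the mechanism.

Step 1: The C–I bond breaks with both electrons going to the iodide; I⁻ leaves and a secondary carbocation remains.
Step 2: A hydride (H with its bonding pair) migrates from the adjacent cyclopentyl carbon to the cationic centre — a 1,2-hydride shift — upgrading the secondary cation to a tertiary one.
After step 2 the species present is a tertiary carbocation.

tertiary carbocation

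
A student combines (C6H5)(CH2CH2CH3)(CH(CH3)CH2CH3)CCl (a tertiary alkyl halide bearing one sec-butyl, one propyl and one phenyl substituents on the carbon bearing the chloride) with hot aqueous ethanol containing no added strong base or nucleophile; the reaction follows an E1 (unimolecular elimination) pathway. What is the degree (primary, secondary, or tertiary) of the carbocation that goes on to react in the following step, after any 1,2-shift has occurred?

Step 1: The C–Cl bond breaks with both electrons going to the chloride; Cl⁻ leaves and a tertiary carbocation remains.
No single 1,2-shift to an adjacent carbon would give a more-substituted cation, so no rearrangement occurs.

tertiary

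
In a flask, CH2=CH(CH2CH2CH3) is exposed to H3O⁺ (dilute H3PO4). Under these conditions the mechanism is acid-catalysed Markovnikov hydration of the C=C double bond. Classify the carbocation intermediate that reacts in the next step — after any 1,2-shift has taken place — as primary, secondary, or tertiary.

Step 1: The π electrons of the C=C bond attack a proton of H3O⁺; Markovnikov addition places the new C–H on the less-substituted alkene carbon, so the positive charge ends up on the more-substituted carbon — a secondary carbocation. H2O is released.
No single 1,2-shift to an adjacent carbon would give a more-substituted cation, so no rearrangement occurs.

secondary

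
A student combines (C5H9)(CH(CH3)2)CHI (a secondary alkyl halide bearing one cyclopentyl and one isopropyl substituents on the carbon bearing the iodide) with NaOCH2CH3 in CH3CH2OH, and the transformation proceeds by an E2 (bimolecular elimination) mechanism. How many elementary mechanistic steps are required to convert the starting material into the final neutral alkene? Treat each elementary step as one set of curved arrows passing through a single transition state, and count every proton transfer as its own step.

1

Step 1: Concerted anti-periplanar elimination: CH3CH2O⁻ abstracts a β-H while I⁻ leaves, and the C–H electrons become the new C=C π bond — all in a single transition state.
Total: 1 elementary step.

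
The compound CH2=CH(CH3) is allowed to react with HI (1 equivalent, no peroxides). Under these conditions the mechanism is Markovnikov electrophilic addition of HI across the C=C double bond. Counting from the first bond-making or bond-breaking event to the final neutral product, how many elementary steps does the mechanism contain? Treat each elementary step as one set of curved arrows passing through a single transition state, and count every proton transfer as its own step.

Step 1: The π electrons of the C=C bond attack a proton of HI; Markovnikov addition places the new C–H on the less-substituted alkene carbon, so the positive charge ends up on the more-substituted carbon — a secondary carbocation. The H–I bond breaks heterolytically, releasing I⁻.
(No 1,2-shift: no single shift to an adjacent carbon would give a more stable cation.)
Step 2: I⁻ captures the cation: a lone pair on I⁻ fills the empty p orbital, producing the alkyl halide product.
Total: 2 elementary steps.

2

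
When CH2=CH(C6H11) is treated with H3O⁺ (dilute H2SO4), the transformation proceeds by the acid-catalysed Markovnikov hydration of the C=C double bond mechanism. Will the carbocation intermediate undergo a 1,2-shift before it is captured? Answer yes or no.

The first-formed carbocation is secondary.
The adjacent cyclohexyl carbon already bears 2 other carbon substituents and has a hydrogen to migrate; after a 1,2-hydride shift from that carbon the positive charge sits on a tertiary centre.
Tertiary is more stable than secondary, so the shift occurs.

yes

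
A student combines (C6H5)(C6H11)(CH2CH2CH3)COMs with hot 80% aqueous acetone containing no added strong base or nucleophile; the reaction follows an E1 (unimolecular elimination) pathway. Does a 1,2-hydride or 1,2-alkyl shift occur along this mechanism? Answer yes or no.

no

The first-formed carbocation is tertiary.
No single 1,2-shift to an adjacent carbon would produce a more-substituted cation than the one already present, so no rearrangement occurs.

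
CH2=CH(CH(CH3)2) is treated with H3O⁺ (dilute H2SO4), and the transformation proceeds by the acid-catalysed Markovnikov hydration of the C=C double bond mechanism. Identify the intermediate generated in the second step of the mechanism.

Step 1: The π electrons of the C=C bond attack a proton of H3O⁺; Markovnikov addition places the new C–H on the less-substituted alkene carbon, so the positive charge ends up on the more-substituted carbon — a secondary carbocation. H2O is released.
Step 2: A 1,2-hydride shift from the adjacent isopropyl carbon moves the positive charge from the secondary centre to an adjacent carbon, generating a more stable tertiary carbocation.
After step 2 the species present is a tertiary carbocation.

tertiary carbocation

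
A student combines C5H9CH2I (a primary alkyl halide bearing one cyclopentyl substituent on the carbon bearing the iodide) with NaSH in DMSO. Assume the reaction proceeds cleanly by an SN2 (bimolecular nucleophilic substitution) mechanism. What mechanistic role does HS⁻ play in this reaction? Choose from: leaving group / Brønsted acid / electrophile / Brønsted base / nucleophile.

nucleophile

Step 1: The hydrosulfide nucleophile donates a lone pair from S to the α-carbon in a backside attack; simultaneously the C–I σ-bond breaks and both of its electrons leave with I⁻. One concerted step with inversion of configuration.
HS⁻ donates an electron pair to form a new σ-bond to carbon — it is the nucleophile.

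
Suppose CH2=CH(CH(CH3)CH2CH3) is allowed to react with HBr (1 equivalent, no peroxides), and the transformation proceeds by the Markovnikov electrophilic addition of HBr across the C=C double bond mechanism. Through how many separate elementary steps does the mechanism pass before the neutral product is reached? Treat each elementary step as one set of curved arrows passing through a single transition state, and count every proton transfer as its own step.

3

Step 1: Protonation of the alkene by HBr: the π bond acts as the nucleophile and picks up H⁺, giving the more stable (Markovnikov) secondary carbocation. The H–Br bond breaks heterolytically, releasing Br⁻.
Step 2: A hydride (H with its bonding pair) migrates from the adjacent sec-butyl carbon to the cationic centre — a 1,2-hydride shift — upgrading the secondary cation to a tertiary one.
Step 3: Br⁻ captures the cation: a lone pair on Br⁻ fills the empty p orbital, producing the alkyl halide product.
Total: 3 elementary steps.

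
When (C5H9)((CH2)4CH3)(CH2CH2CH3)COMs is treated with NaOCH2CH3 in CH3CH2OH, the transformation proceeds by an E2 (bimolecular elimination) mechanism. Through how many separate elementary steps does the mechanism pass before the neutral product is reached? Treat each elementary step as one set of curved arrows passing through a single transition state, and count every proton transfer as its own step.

1

Step 1: In one step, CH3CH2O⁻ pulls off a β-proton, the C–O bond cleaves, and a C=C double bond forms between the α- and β-carbons (E2, anti elimination).
Total: 1 elementary step.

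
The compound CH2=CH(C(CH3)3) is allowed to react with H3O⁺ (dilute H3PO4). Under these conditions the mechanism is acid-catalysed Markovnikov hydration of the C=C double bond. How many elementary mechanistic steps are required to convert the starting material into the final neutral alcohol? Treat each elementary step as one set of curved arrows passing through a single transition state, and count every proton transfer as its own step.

4

Step 1: Protonation of the alkene by H3O⁺: the π bond acts as the nucleophile and picks up H⁺, giving the more stable (Markovnikov) secondary carbocation. H2O is released.
Step 2: Carbocation rearrangement: a 1,2-methyl shift from the adjacent tert-butyl carbon converts the initially-formed secondary cation into the more stable tertiary cation.
Step 3: Nucleophilic capture of the cation by H2O produces the protonated alcohol (an oxonium ion).
Step 4: H2O removes a proton from the oxonium oxygen, regenerating H3O⁺ and giving the neutral alcohol.
Total: 4 elementary steps.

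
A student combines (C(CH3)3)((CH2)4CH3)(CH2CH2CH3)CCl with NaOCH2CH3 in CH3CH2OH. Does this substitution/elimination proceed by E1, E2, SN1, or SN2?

Conditions: a strong base with a tertiary substrate bearing a β-hydrogen.
These conditions are the textbook signature of the E2 pathway.
A strong (often hindered) base removes a β-H in concert with loss of the leaving group — bimolecular elimination.

E2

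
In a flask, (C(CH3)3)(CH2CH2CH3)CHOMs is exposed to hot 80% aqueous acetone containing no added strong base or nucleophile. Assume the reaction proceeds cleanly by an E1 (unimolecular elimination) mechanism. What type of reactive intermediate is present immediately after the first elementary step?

Step 1: Rate-determining heterolysis of the C–O bond gives MsO⁻ and a secondary carbocation.
After step 1 the species present is a secondary carbocation.

secondary carbocation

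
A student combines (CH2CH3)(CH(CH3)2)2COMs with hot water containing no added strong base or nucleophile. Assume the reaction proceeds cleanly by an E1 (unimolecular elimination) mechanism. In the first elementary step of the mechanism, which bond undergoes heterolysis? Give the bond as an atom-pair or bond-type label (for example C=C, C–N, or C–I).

C–O

Step 1: The C–O bond breaks with both electrons going to the mesylate; MsO⁻ leaves and a tertiary carbocation remains.
The bond broken in this step is the C–O bond.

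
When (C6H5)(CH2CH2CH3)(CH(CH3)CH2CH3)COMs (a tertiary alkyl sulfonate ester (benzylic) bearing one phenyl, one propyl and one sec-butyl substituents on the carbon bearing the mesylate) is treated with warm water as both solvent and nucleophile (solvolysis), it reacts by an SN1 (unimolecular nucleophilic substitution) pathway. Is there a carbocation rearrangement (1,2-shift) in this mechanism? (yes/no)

no

The first-formed carbocation is tertiary.
No single 1,2-shift to an adjacent carbon would produce a more-substituted cation than the one already present, so no rearrangement occurs.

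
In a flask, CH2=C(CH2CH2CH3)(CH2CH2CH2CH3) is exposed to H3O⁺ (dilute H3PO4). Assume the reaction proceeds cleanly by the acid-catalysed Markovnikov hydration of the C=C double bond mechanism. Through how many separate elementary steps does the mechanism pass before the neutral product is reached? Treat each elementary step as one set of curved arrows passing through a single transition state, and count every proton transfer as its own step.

Step 1: The π electrons of the C=C bond attack a proton of H3O⁺; Markovnikov addition places the new C–H on the less-substituted alkene carbon, so the positive charge ends up on the more-substituted carbon — a tertiary carbocation. H2O is released.
(No 1,2-shift: no single shift to an adjacent carbon would give a more stable cation.)
Step 2: A lone pair on the oxygen of H2O attacks the carbocation, forming a C–O bond and an oxonium ion (a protonated alcohol).
Step 3: H2O removes a proton from the oxonium oxygen, regenerating H3O⁺ and giving the neutral alcohol.
Total: 3 elementary steps.

3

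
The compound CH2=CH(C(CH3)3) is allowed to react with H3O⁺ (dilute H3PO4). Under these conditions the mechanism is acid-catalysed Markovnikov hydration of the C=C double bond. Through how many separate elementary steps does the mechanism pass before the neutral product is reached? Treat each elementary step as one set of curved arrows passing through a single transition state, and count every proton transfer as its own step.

Step 1: Protonation of the alkene by H3O⁺: the π bond acts as the nucleophile and picks up H⁺, giving the more stable (Markovnikov) secondary carbocation. H2O is released.
Step 2: A methyl group with its bonding pair migrates from the adjacent tert-butyl carbon to the cationic centre — a 1,2-methyl shift — upgrading the secondary cation to a tertiary one.
Step 3: Water acts as the nucleophile: an oxygen lone pair bonds to the cationic carbon, giving an oxonium-ion intermediate.
Step 4: Proton transfer from the O–H of the oxonium ion to H2O completes the catalytic cycle and yields the alcohol.
Total: 4 elementary steps.

4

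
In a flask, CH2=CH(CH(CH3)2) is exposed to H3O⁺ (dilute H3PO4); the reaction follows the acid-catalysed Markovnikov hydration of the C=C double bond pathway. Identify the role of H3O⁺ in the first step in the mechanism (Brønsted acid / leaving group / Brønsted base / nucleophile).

Brønsted acid

Step 1: Protonation of the alkene by H3O⁺: the π bond acts as the nucleophile and picks up H⁺, giving the more stable (Markovnikov) secondary carbocation. H2O is released.
H3O⁺ in the first step donates a proton in a proton-transfer step — a Brønsted acid.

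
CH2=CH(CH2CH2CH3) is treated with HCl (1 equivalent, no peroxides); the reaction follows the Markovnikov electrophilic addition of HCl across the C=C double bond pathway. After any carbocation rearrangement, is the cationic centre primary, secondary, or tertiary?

secondary

Step 1: Protonation of the alkene by HCl: the π bond acts as the nucleophile and picks up H⁺, giving the more stable (Markovnikov) secondary carbocation. The H–Cl bond breaks heterolytically, releasing Cl⁻.
No single 1,2-shift to an adjacent carbon would give a more-substituted cation, so no rearrangement occurs.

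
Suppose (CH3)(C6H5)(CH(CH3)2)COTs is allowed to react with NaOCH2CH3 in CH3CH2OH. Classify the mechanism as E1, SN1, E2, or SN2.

E2

Conditions: a strong base with a tertiary substrate bearing a β-hydrogen.
These conditions are the textbook signature of the E2 pathway.
A strong (often hindered) base removes a β-H in concert with loss of the leaving group — bimolecular elimination.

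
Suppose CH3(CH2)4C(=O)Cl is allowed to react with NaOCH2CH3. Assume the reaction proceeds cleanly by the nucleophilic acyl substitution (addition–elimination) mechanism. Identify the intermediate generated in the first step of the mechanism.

Step 1: Nucleophilic addition of CH3CH2O⁻ to the acyl carbon breaks the π(C=O) bond and yields a tetrahedral, anionic intermediate.
After step 1 the species present is a tetrahedral intermediate.

tetrahedral intermediate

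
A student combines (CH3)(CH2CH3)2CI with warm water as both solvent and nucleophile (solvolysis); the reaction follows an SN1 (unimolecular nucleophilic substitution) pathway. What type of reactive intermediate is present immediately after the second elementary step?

oxonium ion

Step 1: Ionisation: the C–I σ-bond cleaves heterolytically; both bonding electrons depart with I⁻, leaving a tertiary carbocation at the α-carbon.
Step 2: A lone pair on the oxygen of H2O attacks the carbocation, forming a new C–O σ-bond and an oxonium ion.
After step 2 the species present is an oxonium ion.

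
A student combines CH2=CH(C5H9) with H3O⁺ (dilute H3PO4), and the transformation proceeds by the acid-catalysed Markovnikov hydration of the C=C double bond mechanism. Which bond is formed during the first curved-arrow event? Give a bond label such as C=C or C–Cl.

C–H

Step 1: The π electrons of the C=C bond attack a proton of H3O⁺; Markovnikov addition places the new C–H on the less-substituted alkene carbon, so the positive charge ends up on the more-substituted carbon — a secondary carbocation. H2O is released.
The bond formed in this step is the C–H bond.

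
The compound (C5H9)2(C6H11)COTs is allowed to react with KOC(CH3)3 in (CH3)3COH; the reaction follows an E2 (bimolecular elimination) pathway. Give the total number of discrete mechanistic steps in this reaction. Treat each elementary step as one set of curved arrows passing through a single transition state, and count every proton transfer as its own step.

Step 1: In one step, (CH3)3CO⁻ pulls off a β-proton, the C–O bond cleaves, and a C=C double bond forms between the α- and β-carbons (E2, anti elimination).
Total: 1 elementary step.

1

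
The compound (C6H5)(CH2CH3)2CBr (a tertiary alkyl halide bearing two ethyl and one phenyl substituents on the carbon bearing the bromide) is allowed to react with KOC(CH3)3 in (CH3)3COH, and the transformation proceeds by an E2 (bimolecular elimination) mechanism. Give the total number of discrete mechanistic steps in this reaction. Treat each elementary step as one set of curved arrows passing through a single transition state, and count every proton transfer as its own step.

Step 1: The strong base (CH3)3CO⁻ removes a β-hydrogen; in the same concerted event the electrons of the breaking C–H bond form the new π(C=C) bond and the C–Br σ-bond breaks, expelling Br⁻. Anti-periplanar geometry; one transition state.
Total: 1 elementary step.

1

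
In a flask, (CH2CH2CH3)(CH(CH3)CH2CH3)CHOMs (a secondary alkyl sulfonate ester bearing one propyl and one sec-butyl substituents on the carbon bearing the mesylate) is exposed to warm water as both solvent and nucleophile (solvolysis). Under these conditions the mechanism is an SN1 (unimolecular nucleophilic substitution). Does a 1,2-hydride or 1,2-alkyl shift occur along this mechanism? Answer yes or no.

yes

The first-formed carbocation is secondary.
The adjacent sec-butyl carbon already bears 2 other carbon substituents and has a hydrogen to migrate; after a 1,2-hydride shift from that carbon the positive charge sits on a tertiary centre.
Tertiary is more stable than secondary, so the shift occurs.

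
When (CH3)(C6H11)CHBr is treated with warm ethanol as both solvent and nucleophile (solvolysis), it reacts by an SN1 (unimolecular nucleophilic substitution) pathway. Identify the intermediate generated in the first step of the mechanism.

secondary carbocation

Step 1: Rate-determining heterolysis of the C–Br bond gives Br⁻ and a secondary carbocation.
After step 1 the species present is a secondary carbocation.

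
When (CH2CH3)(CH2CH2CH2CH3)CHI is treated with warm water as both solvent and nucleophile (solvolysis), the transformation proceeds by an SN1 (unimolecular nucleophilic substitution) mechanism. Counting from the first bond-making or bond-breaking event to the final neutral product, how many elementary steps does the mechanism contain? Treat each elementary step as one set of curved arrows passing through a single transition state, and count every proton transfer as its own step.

Step 1: Unassisted departure of I⁻ (taking the C–I bonding pair) generates a secondary carbocation.
(No 1,2-shift: no single shift to an adjacent carbon would give a more stable cation.)
Step 2: H2O donates an oxygen lone pair into the empty p orbital of the cation, giving a protonated alcohol (an oxonium ion).
Step 3: Deprotonation of the oxonium oxygen by solvent water yields the neutral alcohol.
Total: 3 elementary steps.

3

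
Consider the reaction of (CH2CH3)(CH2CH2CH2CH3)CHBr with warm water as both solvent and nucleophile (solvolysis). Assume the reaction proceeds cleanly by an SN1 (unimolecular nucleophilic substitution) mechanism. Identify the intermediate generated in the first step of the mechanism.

Step 1: The C–Br bond breaks with both electrons going to the bromide; Br⁻ leaves and a secondary carbocation remains.
After step 1 the species present is a secondary carbocation.

secondary carbocation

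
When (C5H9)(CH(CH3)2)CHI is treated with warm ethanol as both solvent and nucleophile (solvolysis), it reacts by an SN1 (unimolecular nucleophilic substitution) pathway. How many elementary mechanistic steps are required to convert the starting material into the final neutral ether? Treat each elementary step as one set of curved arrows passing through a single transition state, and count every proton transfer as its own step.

4

Step 1: Rate-determining heterolysis of the C–I bond gives I⁻ and a secondary carbocation.
Step 2: A hydride (H with its bonding pair) migrates from the adjacent isopropyl carbon to the cationic centre — a 1,2-hydride shift — upgrading the secondary cation to a tertiary one.
Step 3: CH3CH2OH donates an oxygen lone pair into the empty p orbital of the cation, giving a protonated ether (an oxonium ion).
Step 4: Proton transfer from the O–H of the oxonium ion to a solvent molecule delivers the neutral ether.
Total: 4 elementary steps.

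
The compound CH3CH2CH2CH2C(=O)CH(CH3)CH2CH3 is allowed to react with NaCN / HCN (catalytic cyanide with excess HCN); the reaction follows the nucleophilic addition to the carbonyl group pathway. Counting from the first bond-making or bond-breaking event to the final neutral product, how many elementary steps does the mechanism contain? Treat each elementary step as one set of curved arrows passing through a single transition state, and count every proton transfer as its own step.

Step 1: A lone pair / filled orbital on CN⁻ attacks the electrophilic carbonyl carbon; the π(C=O) electrons shift onto oxygen, producing a tetrahedral alkoxide intermediate.
Step 2: The alkoxide oxygen removes a proton from HCN present in the mixture, giving a cyanohydrin and regenerating CN⁻.
Total: 2 elementary steps.

2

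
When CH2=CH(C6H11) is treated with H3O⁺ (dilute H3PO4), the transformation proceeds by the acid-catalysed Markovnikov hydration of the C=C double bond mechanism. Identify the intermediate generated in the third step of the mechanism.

Step 1: Electrophilic addition begins with the π(C=C) electrons forming a bond to the proton of H3O⁺. Following Markovnikov's rule, the resulting cation is secondary. H2O is released.
Step 2: Carbocation rearrangement: a 1,2-hydride shift from the adjacent cyclohexyl carbon converts the initially-formed secondary cation into the more stable tertiary cation.
Step 3: Water acts as the nucleophile: an oxygen lone pair bonds to the cationic carbon, giving an oxonium-ion intermediate.
After step 3 the species present is an oxonium ion.

oxonium ion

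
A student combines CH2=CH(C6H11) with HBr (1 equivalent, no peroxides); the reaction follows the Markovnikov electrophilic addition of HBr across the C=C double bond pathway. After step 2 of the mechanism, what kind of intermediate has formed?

tertiary carbocation

Step 1: Protonation of the alkene by HBr: the π bond acts as the nucleophile and picks up H⁺, giving the more stable (Markovnikov) secondary carbocation. The H–Br bond breaks heterolytically, releasing Br⁻.
Step 2: Carbocation rearrangement: a 1,2-hydride shift from the adjacent cyclohexyl carbon converts the initially-formed secondary cation into the more stable tertiary cation.
After step 2 the species present is a tertiary carbocation.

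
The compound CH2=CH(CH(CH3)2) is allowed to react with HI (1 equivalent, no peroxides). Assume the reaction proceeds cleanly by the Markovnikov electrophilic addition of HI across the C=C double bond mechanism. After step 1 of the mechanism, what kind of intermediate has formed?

secondary carbocation

Step 1: Protonation of the alkene by HI: the π bond acts as the nucleophile and picks up H⁺, giving the more stable (Markovnikov) secondary carbocation. The H–I bond breaks heterolytically, releasing I⁻.
After step 1 the species present is a secondary carbocation.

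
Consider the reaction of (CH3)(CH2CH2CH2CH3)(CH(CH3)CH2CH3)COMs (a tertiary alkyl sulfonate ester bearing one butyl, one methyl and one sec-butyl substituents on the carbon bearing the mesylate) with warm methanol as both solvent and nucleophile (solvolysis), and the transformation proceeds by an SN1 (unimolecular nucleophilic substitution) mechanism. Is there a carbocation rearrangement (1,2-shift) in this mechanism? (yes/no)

no

The first-formed carbocation is tertiary.
No single 1,2-shift to an adjacent carbon would produce a more-substituted cation than the one already present, so no rearrangement occurs.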